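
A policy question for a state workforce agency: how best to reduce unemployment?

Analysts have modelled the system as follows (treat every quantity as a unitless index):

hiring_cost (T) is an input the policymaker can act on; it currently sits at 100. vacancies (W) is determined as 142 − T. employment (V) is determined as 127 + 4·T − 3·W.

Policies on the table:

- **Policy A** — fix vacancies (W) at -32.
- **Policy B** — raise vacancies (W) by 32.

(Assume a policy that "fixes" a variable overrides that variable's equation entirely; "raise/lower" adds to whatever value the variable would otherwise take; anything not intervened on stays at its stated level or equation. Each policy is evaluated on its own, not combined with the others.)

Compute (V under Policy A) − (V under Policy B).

318

Policy A (W := -32):
  T = 100
  W = -32
  V = 127 + 4·100 − 3·(-32) = 623
Policy B (W + 32):
  T = 100
  W = 142 − 100 (+32 from intervention) = 74
  V = 127 + 4·100 − 3·74 = 305
V: 623 − 305 = 318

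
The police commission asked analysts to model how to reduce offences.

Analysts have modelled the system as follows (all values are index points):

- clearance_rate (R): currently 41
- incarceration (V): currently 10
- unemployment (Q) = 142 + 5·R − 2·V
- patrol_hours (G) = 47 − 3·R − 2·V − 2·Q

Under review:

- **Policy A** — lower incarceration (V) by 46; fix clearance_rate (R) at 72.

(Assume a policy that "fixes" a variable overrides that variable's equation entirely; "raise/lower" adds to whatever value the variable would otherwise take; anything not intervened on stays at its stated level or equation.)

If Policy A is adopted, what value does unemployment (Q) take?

574

Policy A (V − 46, R := 72):
  R = 72
  V = 10 − 46 = -36
  Q = 142 + 5·72 − 2·(-36) = 574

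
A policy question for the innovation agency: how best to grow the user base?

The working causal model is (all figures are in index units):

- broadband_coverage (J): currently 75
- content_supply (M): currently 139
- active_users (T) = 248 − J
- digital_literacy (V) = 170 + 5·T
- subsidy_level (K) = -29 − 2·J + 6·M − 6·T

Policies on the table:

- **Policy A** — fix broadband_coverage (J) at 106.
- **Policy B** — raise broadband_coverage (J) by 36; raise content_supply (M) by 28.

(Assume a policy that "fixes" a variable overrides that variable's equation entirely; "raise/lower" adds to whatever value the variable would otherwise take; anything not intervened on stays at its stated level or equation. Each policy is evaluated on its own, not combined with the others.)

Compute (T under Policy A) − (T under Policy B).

5

Policy A (J := 106):
  J = 106
  T = 248 − 106 = 142
Policy B (J + 36, M + 28):
  J = 75 + 36 = 111
  T = 248 − 111 = 137
T: 142 − 137 = 5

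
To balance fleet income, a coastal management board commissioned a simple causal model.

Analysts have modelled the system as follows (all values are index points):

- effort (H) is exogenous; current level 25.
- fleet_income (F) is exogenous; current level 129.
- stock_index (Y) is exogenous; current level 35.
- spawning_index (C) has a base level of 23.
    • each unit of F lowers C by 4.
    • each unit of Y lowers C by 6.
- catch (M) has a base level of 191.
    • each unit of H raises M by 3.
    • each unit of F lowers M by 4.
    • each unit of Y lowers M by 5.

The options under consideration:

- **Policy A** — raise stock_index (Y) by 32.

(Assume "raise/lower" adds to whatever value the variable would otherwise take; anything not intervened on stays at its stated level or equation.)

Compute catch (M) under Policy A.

Policy A (Y + 32):
  H = 25
  F = 129
  Y = 35 + 32 = 67
  M = 191 + 3·25 − 4·129 − 5·67 = -585

-585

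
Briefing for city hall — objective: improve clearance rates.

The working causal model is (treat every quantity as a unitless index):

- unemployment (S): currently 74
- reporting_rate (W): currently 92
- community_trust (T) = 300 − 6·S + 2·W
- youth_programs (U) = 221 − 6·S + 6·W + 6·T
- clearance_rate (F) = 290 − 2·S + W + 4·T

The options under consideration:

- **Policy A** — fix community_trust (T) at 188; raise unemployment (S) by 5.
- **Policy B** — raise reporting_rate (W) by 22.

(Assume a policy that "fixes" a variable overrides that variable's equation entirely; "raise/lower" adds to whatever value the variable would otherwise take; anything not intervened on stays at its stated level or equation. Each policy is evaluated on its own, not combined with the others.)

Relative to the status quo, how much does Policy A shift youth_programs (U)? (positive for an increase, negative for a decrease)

Baseline:
  S = 74
  W = 92
  T = 300 − 6·74 + 2·92 = 40
  U = 221 − 6·74 + 6·92 + 6·40 = 569
Policy A (T := 188, S + 5):
  S = 74 + 5 = 79
  W = 92
  T = 188
  U = 221 − 6·79 + 6·92 + 6·188 = 1427
Change in U: 1427 − 569 = 858

858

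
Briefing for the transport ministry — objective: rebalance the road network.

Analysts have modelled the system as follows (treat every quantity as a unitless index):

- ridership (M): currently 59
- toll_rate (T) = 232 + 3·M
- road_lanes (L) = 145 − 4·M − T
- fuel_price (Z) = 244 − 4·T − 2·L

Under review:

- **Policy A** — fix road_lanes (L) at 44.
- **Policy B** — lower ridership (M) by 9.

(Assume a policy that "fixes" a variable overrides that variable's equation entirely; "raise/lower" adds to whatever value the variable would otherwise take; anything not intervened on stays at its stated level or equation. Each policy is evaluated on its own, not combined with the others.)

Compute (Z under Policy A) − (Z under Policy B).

Policy A (L := 44):
  M = 59
  T = 232 + 3·59 = 409
  L = 44
  Z = 244 − 4·409 − 2·44 = -1480
Policy B (M − 9):
  M = 59 − 9 = 50
  T = 232 + 3·50 = 382
  L = 145 − 4·50 − 382 = -437
  Z = 244 − 4·382 − 2·(-437) = -410
Z: -1480 − (-410) = -1070

-1070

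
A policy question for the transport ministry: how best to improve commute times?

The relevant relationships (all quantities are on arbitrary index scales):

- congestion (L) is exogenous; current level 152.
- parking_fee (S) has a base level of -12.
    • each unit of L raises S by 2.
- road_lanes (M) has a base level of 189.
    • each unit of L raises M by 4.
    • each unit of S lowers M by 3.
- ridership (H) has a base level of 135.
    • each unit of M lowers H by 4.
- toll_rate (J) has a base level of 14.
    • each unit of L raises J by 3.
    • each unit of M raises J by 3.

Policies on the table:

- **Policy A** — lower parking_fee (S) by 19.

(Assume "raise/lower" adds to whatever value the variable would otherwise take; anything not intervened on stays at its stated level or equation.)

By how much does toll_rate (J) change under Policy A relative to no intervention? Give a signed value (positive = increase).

Baseline:
  L = 152
  S = -12 + 2·152 = 292
  M = 189 + 4·152 − 3·292 = -79
  J = 14 + 3·152 + 3·(-79) = 233
Policy A (S − 19):
  L = 152
  S = -12 + 2·152 (−19 from intervention) = 273
  M = 189 + 4·152 − 3·273 = -22
  J = 14 + 3·152 + 3·(-22) = 404
Change in J: 404 − 233 = 171

171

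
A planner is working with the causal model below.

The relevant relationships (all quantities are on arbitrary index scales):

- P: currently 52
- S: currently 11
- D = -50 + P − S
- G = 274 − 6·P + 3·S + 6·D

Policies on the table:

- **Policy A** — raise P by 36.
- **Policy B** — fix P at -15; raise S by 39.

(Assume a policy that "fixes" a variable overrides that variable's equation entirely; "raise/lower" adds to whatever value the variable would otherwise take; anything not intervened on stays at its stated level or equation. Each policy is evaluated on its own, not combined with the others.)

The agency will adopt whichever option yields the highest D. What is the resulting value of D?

Policy A (P + 36):
  P = 52 + 36 = 88
  S = 11
  D = -50 + 88 − 11 = 27
Policy B (P := -15, S + 39):
  P = -15
  S = 11 + 39 = 50
  D = -50 + (-15) − 50 = -115
Comparing — Policy A: D=27, Policy B: D=-115. Highest is 27 (Policy A).

27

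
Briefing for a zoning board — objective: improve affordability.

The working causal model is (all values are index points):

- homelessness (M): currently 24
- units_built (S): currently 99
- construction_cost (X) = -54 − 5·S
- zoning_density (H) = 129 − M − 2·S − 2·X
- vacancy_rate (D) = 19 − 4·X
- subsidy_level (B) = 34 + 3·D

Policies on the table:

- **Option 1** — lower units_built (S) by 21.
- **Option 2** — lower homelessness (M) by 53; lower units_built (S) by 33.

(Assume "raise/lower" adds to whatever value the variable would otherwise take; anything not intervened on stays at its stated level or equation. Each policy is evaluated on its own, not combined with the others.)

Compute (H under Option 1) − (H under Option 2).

Option 1 (S − 21):
  M = 24
  S = 99 − 21 = 78
  X = -54 − 5·78 = -444
  H = 129 − 24 − 2·78 − 2·(-444) = 837
Option 2 (M − 53, S − 33):
  M = 24 − 53 = -29
  S = 99 − 33 = 66
  X = -54 − 5·66 = -384
  H = 129 − (-29) − 2·66 − 2·(-384) = 794
H: 837 − 794 = 43

43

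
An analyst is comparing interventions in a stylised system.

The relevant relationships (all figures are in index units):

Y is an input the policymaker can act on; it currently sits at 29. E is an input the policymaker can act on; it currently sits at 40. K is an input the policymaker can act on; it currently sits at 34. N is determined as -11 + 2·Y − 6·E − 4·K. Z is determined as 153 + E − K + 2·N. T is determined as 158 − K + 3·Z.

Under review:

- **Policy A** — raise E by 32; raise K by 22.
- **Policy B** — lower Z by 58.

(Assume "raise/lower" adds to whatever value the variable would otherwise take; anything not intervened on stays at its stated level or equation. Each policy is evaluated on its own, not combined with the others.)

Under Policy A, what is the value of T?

-3045

Policy A (E + 32, K + 22):
  Y = 29
  E = 40 + 32 = 72
  K = 34 + 22 = 56
  N = -11 + 2·29 − 6·72 − 4·56 = -609
  Z = 153 + 72 − 56 + 2·(-609) = -1049
  T = 158 − 56 + 3·(-1049) = -3045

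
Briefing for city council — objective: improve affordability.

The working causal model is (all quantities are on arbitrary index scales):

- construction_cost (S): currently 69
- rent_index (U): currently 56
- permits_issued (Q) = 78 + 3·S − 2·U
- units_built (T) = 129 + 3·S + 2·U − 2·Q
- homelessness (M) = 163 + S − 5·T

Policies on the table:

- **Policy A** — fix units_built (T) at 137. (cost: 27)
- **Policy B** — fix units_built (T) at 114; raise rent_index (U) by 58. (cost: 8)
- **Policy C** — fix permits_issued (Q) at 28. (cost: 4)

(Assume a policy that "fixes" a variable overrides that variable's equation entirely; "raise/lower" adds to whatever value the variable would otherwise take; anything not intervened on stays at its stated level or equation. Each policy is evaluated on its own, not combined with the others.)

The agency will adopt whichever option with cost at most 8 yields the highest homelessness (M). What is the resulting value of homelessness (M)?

-338

Policy B (T := 114, U + 58):
  S = 69
  U = 56 + 58 = 114
  Q = 78 + 3·69 − 2·114 = 57
  T = 114
  M = 163 + 69 − 5·114 = -338
Policy C (Q := 28):
  S = 69
  U = 56
  Q = 28
  T = 129 + 3·69 + 2·56 − 2·28 = 392
  M = 163 + 69 − 5·392 = -1728
Comparing — Policy B: M=-338, Policy C: M=-1728. Highest is -338 (Policy B).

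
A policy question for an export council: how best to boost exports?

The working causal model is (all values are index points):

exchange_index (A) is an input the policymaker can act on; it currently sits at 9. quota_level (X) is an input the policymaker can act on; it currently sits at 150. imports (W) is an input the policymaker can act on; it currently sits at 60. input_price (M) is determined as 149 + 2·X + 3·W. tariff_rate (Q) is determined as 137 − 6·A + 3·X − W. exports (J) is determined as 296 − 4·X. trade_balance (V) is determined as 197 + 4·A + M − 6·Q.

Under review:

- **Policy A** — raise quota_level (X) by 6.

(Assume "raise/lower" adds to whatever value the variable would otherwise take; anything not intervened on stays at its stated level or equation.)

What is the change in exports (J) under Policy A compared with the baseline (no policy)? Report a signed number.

-24

Baseline:
  X = 150
  J = 296 − 4·150 = -304
Policy A (X + 6):
  X = 150 + 6 = 156
  J = 296 − 4·156 = -328
Change in J: -328 − (-304) = -24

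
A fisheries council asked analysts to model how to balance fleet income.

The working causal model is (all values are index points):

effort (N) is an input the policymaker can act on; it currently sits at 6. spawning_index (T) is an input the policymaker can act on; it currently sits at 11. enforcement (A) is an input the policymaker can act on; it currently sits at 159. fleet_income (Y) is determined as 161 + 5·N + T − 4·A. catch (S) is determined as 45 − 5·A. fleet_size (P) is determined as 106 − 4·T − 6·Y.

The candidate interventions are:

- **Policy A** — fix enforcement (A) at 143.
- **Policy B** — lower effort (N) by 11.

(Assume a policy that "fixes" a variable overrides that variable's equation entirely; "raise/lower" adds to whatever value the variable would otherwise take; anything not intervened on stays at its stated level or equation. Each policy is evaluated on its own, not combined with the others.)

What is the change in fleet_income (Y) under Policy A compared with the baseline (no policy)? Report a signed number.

Baseline:
  N = 6
  T = 11
  A = 159
  Y = 161 + 5·6 + 11 − 4·159 = -434
Policy A (A := 143):
  N = 6
  T = 11
  A = 143
  Y = 161 + 5·6 + 11 − 4·143 = -370
Change in Y: -370 − (-434) = 64

64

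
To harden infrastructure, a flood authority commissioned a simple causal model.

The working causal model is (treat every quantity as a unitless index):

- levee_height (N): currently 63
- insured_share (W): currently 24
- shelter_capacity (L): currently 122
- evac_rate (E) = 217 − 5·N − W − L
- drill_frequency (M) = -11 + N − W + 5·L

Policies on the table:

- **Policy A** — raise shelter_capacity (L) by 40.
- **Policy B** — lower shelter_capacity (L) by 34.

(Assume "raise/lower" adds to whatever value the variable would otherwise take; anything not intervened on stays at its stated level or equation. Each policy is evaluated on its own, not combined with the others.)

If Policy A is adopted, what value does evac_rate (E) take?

-284

Policy A (L + 40):
  N = 63
  W = 24
  L = 122 + 40 = 162
  E = 217 − 5·63 − 24 − 162 = -284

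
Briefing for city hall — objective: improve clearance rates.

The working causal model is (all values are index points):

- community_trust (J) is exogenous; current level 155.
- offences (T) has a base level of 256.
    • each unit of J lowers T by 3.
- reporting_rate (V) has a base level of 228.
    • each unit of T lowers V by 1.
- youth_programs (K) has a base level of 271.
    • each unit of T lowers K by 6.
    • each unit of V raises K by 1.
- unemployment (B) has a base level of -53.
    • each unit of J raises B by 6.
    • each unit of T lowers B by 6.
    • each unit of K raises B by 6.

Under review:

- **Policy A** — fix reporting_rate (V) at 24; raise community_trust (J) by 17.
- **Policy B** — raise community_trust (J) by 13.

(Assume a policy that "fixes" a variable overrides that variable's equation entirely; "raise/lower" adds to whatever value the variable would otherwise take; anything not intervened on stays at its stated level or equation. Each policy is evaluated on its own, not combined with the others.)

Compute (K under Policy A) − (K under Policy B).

Policy A (V := 24, J + 17):
  J = 155 + 17 = 172
  T = 256 − 3·172 = -260
  V = 24
  K = 271 − 6·(-260) + 24 = 1855
Policy B (J + 13):
  J = 155 + 13 = 168
  T = 256 − 3·168 = -248
  V = 228 − (-248) = 476
  K = 271 − 6·(-248) + 476 = 2235
K: 1855 − 2235 = -380

-380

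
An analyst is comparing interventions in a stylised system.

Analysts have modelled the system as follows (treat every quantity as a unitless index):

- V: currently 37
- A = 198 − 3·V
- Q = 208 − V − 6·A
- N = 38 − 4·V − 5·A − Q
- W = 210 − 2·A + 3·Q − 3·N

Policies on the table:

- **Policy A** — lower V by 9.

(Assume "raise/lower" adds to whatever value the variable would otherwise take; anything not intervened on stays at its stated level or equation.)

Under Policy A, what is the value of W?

Policy A (V − 9):
  V = 37 − 9 = 28
  A = 198 − 3·28 = 114
  Q = 208 − 28 − 6·114 = -504
  N = 38 − 4·28 − 5·114 − (-504) = -140
  W = 210 − 2·114 + 3·(-504) − 3·(-140) = -1110

-1110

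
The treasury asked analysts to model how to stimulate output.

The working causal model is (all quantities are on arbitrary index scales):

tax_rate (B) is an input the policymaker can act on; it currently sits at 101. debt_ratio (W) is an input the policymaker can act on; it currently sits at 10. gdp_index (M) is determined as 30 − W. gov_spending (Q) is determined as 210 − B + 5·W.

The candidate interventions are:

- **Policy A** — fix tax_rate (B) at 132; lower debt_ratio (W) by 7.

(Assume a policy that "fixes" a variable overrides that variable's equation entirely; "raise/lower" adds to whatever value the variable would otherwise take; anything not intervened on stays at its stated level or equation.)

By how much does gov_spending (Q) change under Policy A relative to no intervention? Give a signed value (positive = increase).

-66

Baseline:
  B = 101
  W = 10
  Q = 210 − 101 + 5·10 = 159
Policy A (B := 132, W − 7):
  B = 132
  W = 10 − 7 = 3
  Q = 210 − 132 + 5·3 = 93
Change in Q: 93 − 159 = -66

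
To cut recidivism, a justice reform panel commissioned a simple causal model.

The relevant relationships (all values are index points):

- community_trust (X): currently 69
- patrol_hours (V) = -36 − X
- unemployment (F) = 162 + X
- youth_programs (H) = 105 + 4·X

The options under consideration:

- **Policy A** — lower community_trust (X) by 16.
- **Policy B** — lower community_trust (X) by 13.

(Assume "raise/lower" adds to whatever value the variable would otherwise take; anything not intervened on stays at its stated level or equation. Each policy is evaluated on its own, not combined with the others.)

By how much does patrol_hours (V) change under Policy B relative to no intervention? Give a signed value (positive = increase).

Baseline:
  X = 69
  V = -36 − 69 = -105
Policy B (X − 13):
  X = 69 − 13 = 56
  V = -36 − 56 = -92
Change in V: -92 − (-105) = 13

13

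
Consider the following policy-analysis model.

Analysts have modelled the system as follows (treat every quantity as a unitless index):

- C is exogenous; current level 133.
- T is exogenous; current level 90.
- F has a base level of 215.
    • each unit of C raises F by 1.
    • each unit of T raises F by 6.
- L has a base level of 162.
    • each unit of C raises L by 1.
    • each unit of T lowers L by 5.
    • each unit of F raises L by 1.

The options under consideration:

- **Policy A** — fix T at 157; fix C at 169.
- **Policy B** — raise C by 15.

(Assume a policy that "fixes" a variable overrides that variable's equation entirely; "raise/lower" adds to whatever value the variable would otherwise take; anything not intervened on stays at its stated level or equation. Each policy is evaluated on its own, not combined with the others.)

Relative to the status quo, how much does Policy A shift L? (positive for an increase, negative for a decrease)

Baseline:
  C = 133
  T = 90
  F = 215 + 133 + 6·90 = 888
  L = 162 + 133 − 5·90 + 888 = 733
Policy A (T := 157, C := 169):
  C = 169
  T = 157
  F = 215 + 169 + 6·157 = 1326
  L = 162 + 169 − 5·157 + 1326 = 872
Change in L: 872 − 733 = 139

139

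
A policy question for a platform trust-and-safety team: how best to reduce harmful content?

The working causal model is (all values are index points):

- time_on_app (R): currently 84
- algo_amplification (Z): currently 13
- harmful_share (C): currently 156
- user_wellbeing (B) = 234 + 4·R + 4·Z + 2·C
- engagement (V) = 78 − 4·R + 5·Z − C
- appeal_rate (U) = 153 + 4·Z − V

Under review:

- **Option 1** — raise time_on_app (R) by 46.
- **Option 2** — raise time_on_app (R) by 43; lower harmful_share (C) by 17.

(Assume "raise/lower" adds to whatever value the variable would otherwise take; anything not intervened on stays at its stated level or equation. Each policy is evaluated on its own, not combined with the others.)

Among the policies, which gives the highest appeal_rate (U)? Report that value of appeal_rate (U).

Option 1 (R + 46):
  R = 84 + 46 = 130
  Z = 13
  C = 156
  V = 78 − 4·130 + 5·13 − 156 = -533
  U = 153 + 4·13 − (-533) = 738
Option 2 (R + 43, C − 17):
  R = 84 + 43 = 127
  Z = 13
  C = 156 − 17 = 139
  V = 78 − 4·127 + 5·13 − 139 = -504
  U = 153 + 4·13 − (-504) = 709
Comparing — Option 1: U=738, Option 2: U=709. Highest is 738 (Option 1).

738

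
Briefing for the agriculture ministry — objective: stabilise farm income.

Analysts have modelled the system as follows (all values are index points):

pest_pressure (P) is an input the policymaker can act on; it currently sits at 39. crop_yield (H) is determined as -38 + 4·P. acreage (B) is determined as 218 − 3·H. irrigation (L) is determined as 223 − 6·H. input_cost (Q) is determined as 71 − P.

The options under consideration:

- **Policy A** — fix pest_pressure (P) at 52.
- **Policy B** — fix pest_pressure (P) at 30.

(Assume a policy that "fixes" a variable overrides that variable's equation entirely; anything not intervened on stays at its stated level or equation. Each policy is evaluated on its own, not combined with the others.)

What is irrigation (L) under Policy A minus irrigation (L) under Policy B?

Policy A (P := 52):
  P = 52
  H = -38 + 4·52 = 170
  L = 223 − 6·170 = -797
Policy B (P := 30):
  P = 30
  H = -38 + 4·30 = 82
  L = 223 − 6·82 = -269
L: -797 − (-269) = -528

-528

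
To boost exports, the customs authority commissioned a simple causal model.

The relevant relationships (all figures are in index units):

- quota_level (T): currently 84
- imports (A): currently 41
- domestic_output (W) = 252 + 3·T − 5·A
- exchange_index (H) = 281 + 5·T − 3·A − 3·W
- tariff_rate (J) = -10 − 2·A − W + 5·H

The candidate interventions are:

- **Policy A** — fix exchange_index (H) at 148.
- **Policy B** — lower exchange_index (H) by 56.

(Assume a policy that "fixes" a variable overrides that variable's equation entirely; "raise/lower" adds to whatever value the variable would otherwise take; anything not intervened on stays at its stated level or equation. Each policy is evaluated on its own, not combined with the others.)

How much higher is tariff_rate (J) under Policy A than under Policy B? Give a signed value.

Policy A (H := 148):
  T = 84
  A = 41
  W = 252 + 3·84 − 5·41 = 299
  H = 148
  J = -10 − 2·41 − 299 + 5·148 = 349
Policy B (H − 56):
  T = 84
  A = 41
  W = 252 + 3·84 − 5·41 = 299
  H = 281 + 5·84 − 3·41 − 3·299 (−56 from intervention) = -375
  J = -10 − 2·41 − 299 + 5·(-375) = -2266
J: 349 − (-2266) = 2615

2615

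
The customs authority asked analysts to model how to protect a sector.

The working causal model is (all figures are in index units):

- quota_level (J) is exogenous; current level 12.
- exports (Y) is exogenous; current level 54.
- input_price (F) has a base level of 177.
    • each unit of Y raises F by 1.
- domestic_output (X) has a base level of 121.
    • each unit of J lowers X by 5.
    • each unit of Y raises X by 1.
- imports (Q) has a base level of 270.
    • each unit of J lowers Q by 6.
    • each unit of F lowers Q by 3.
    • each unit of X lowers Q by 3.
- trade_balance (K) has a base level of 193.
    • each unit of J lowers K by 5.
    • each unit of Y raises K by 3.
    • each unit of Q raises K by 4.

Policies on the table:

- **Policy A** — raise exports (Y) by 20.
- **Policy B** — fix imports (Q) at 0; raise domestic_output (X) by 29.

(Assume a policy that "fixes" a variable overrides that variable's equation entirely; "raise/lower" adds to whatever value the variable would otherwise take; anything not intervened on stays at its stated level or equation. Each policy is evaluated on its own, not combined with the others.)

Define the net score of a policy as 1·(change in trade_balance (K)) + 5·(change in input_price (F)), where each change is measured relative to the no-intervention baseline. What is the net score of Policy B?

Baseline:
  J = 12
  Y = 54
  F = 177 + 54 = 231
  X = 121 − 5·12 + 54 = 115
  Q = 270 − 6·12 − 3·231 − 3·115 = -840
  K = 193 − 5·12 + 3·54 + 4·(-840) = -3065
Policy B (Q := 0, X + 29):
  J = 12
  Y = 54
  F = 177 + 54 = 231
  X = 121 − 5·12 + 54 (+29 from intervention) = 144
  Q = 0
  K = 193 − 5·12 + 3·54 + 4·0 = 295
ΔK = 295 − (-3065) = 3360; ΔF = 231 − 231 = 0
Score = 1·3360 + 5·0 = 3360

3360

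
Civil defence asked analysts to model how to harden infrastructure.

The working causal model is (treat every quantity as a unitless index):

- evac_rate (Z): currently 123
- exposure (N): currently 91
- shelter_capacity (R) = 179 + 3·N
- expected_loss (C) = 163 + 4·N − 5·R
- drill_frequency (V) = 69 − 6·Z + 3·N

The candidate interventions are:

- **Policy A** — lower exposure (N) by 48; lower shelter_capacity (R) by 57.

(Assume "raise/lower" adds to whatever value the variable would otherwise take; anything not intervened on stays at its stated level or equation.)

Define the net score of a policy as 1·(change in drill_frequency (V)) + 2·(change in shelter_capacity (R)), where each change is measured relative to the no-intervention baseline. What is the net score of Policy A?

-546

Baseline:
  Z = 123
  N = 91
  R = 179 + 3·91 = 452
  V = 69 − 6·123 + 3·91 = -396
Policy A (N − 48, R − 57):
  Z = 123
  N = 91 − 48 = 43
  R = 179 + 3·43 (−57 from intervention) = 251
  V = 69 − 6·123 + 3·43 = -540
ΔV = -540 − (-396) = -144; ΔR = 251 − 452 = -201
Score = 1·(-144) + 2·(-201) = -546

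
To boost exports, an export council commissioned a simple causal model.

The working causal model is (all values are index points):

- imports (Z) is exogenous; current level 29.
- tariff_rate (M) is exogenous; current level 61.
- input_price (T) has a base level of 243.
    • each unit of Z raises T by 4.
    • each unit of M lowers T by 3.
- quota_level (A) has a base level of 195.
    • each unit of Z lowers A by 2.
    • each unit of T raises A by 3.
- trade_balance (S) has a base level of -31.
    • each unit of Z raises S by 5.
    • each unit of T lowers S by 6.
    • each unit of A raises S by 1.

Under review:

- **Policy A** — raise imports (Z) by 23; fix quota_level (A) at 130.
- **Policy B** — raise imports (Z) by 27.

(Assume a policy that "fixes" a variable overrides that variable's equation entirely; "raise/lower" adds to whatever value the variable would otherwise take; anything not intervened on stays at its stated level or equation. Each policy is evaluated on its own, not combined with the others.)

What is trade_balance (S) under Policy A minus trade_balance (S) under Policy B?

-729

Policy A (Z + 23, A := 130):
  Z = 29 + 23 = 52
  M = 61
  T = 243 + 4·52 − 3·61 = 268
  A = 130
  S = -31 + 5·52 − 6·268 + 130 = -1249
Policy B (Z + 27):
  Z = 29 + 27 = 56
  M = 61
  T = 243 + 4·56 − 3·61 = 284
  A = 195 − 2·56 + 3·284 = 935
  S = -31 + 5·56 − 6·284 + 935 = -520
S: -1249 − (-520) = -729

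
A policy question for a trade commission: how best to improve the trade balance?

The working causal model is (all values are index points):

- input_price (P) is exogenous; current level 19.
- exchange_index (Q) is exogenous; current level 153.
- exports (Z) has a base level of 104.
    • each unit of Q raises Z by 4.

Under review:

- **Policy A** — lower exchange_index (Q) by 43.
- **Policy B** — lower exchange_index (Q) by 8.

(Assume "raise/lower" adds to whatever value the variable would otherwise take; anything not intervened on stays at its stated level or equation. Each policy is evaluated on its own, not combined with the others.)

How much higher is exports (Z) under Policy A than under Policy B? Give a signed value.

-140

Policy A (Q − 43):
  Q = 153 − 43 = 110
  Z = 104 + 4·110 = 544
Policy B (Q − 8):
  Q = 153 − 8 = 145
  Z = 104 + 4·145 = 684
Z: 544 − 684 = -140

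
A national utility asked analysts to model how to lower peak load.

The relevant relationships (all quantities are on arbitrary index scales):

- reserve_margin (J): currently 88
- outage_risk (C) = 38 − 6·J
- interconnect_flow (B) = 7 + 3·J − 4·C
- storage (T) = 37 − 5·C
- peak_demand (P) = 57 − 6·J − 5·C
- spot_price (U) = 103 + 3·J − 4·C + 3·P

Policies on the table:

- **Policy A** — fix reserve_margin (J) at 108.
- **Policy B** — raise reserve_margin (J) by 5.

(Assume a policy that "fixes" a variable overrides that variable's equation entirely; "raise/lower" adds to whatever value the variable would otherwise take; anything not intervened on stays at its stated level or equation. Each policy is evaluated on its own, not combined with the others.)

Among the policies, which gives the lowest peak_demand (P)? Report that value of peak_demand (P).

Policy A (J := 108):
  J = 108
  C = 38 − 6·108 = -610
  P = 57 − 6·108 − 5·(-610) = 2459
Policy B (J + 5):
  J = 88 + 5 = 93
  C = 38 − 6·93 = -520
  P = 57 − 6·93 − 5·(-520) = 2099
Comparing — Policy A: P=2459, Policy B: P=2099. Lowest is 2099 (Policy B).

2099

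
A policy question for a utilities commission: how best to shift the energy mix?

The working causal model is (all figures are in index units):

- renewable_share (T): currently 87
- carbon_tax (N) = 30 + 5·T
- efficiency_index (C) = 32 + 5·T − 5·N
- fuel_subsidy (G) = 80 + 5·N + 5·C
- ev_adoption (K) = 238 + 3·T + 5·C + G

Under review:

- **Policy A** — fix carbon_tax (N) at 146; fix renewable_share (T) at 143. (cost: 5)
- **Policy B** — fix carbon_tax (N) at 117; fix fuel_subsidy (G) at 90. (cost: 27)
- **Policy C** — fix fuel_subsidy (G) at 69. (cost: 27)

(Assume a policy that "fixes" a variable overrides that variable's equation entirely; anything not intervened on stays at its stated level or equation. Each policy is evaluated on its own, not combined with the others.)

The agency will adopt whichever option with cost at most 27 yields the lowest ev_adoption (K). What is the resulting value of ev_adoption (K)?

Policy A (N := 146, T := 143):
  T = 143
  N = 146
  C = 32 + 5·143 − 5·146 = 17
  G = 80 + 5·146 + 5·17 = 895
  K = 238 + 3·143 + 5·17 + 895 = 1647
Policy B (N := 117, G := 90):
  T = 87
  N = 117
  C = 32 + 5·87 − 5·117 = -118
  G = 90
  K = 238 + 3·87 + 5·(-118) + 90 = -1
Policy C (G := 69):
  T = 87
  N = 30 + 5·87 = 465
  C = 32 + 5·87 − 5·465 = -1858
  G = 69
  K = 238 + 3·87 + 5·(-1858) + 69 = -8722
Comparing — Policy A: K=1647, Policy B: K=-1, Policy C: K=-8722. Lowest is -8722 (Policy C).

-8722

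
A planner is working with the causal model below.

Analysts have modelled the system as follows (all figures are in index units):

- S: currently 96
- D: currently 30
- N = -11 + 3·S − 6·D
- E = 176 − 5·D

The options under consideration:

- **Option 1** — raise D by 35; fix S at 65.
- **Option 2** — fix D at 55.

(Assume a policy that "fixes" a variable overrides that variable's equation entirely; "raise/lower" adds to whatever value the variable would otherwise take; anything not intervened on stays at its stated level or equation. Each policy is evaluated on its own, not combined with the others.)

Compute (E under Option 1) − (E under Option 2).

Option 1 (D + 35, S := 65):
  D = 30 + 35 = 65
  E = 176 − 5·65 = -149
Option 2 (D := 55):
  D = 55
  E = 176 − 5·55 = -99
E: -149 − (-99) = -50

-50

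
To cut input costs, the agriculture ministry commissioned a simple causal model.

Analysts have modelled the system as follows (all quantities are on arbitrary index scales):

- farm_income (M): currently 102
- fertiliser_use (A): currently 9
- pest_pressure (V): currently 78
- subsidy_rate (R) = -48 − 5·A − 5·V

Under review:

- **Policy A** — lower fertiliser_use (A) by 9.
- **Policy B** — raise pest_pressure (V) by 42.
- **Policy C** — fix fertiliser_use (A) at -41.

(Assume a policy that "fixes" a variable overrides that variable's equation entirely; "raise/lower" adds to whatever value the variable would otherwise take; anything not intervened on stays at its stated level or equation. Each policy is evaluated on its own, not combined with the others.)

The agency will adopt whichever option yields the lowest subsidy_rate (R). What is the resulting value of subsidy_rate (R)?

Policy A (A − 9):
  A = 9 − 9 = 0
  V = 78
  R = -48 − 5·0 − 5·78 = -438
Policy B (V + 42):
  A = 9
  V = 78 + 42 = 120
  R = -48 − 5·9 − 5·120 = -693
Policy C (A := -41):
  A = -41
  V = 78
  R = -48 − 5·(-41) − 5·78 = -233
Comparing — Policy A: R=-438, Policy B: R=-693, Policy C: R=-233. Lowest is -693 (Policy B).

-693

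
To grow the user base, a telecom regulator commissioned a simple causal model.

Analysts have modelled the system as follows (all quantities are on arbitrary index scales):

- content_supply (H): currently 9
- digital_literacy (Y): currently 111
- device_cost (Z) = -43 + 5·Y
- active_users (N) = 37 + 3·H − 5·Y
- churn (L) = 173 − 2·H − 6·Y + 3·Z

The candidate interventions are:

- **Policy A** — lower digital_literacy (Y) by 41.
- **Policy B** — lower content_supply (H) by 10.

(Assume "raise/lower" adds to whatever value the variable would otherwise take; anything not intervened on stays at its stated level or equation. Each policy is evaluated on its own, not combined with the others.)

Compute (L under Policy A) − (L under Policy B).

-389

Policy A (Y − 41):
  H = 9
  Y = 111 − 41 = 70
  Z = -43 + 5·70 = 307
  L = 173 − 2·9 − 6·70 + 3·307 = 656
Policy B (H − 10):
  H = 9 − 10 = -1
  Y = 111
  Z = -43 + 5·111 = 512
  L = 173 − 2·(-1) − 6·111 + 3·512 = 1045
L: 656 − 1045 = -389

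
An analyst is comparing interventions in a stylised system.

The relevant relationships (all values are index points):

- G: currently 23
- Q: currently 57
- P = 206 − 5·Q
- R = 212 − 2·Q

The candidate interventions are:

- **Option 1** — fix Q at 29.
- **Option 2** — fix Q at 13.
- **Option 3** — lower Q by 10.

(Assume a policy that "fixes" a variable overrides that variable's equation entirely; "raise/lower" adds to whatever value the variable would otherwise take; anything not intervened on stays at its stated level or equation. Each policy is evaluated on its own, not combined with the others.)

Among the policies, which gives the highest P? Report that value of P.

141

Option 1 (Q := 29):
  Q = 29
  P = 206 − 5·29 = 61
Option 2 (Q := 13):
  Q = 13
  P = 206 − 5·13 = 141
Option 3 (Q − 10):
  Q = 57 − 10 = 47
  P = 206 − 5·47 = -29
Comparing — Option 1: P=61, Option 2: P=141, Option 3: P=-29. Highest is 141 (Option 2).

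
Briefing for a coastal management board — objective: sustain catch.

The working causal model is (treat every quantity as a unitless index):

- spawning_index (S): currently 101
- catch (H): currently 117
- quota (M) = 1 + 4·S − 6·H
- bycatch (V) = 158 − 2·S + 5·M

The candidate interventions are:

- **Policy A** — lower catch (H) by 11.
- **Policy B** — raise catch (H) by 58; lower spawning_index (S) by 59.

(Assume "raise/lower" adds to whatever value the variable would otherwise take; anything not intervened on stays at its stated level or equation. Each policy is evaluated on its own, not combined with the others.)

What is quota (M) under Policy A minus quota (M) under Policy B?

Policy A (H − 11):
  S = 101
  H = 117 − 11 = 106
  M = 1 + 4·101 − 6·106 = -231
Policy B (H + 58, S − 59):
  S = 101 − 59 = 42
  H = 117 + 58 = 175
  M = 1 + 4·42 − 6·175 = -881
M: -231 − (-881) = 650

650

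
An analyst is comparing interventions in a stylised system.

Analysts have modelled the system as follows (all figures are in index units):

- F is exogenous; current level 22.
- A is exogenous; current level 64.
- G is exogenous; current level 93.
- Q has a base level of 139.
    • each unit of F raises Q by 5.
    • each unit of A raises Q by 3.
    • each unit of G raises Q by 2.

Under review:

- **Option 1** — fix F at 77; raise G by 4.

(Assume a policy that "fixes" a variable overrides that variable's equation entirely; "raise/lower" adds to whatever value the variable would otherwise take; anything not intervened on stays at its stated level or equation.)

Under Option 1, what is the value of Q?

Option 1 (F := 77, G + 4):
  F = 77
  A = 64
  G = 93 + 4 = 97
  Q = 139 + 5·77 + 3·64 + 2·97 = 910

910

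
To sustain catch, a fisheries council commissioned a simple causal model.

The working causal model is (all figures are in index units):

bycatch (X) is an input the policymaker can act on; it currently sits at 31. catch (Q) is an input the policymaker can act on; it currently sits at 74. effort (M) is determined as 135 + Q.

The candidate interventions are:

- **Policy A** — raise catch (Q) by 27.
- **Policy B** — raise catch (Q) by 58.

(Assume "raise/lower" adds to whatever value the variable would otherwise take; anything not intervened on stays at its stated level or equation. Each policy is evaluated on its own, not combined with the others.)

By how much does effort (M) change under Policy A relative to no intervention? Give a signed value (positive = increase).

Baseline:
  Q = 74
  M = 135 + 74 = 209
Policy A (Q + 27):
  Q = 74 + 27 = 101
  M = 135 + 101 = 236
Change in M: 236 − 209 = 27

27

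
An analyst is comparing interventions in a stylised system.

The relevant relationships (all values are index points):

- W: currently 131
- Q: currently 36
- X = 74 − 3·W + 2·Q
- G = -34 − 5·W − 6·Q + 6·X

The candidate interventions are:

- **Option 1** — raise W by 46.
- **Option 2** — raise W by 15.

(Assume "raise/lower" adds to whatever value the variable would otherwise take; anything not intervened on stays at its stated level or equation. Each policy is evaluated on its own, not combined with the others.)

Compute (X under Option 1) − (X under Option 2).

Option 1 (W + 46):
  W = 131 + 46 = 177
  Q = 36
  X = 74 − 3·177 + 2·36 = -385
Option 2 (W + 15):
  W = 131 + 15 = 146
  Q = 36
  X = 74 − 3·146 + 2·36 = -292
X: -385 − (-292) = -93

-93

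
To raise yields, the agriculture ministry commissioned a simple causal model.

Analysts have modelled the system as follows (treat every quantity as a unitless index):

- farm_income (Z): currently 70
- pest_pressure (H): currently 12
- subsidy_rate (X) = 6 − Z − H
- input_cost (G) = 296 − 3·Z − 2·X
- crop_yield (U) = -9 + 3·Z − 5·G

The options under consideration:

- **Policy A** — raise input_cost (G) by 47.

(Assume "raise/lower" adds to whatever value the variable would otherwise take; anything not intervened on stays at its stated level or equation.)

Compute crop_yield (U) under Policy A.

-1224

Policy A (G + 47):
  Z = 70
  H = 12
  X = 6 − 70 − 12 = -76
  G = 296 − 3·70 − 2·(-76) (+47 from intervention) = 285
  U = -9 + 3·70 − 5·285 = -1224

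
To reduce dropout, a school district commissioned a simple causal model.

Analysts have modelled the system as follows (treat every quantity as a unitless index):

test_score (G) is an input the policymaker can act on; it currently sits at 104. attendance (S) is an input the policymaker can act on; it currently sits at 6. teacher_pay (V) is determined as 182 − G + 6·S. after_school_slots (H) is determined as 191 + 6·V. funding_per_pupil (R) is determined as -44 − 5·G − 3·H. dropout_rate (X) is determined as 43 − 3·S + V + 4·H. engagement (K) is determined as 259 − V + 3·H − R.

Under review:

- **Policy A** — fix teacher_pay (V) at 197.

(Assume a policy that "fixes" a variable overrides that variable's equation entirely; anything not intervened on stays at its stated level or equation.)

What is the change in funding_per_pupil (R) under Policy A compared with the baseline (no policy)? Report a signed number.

Baseline:
  G = 104
  S = 6
  V = 182 − 104 + 6·6 = 114
  H = 191 + 6·114 = 875
  R = -44 − 5·104 − 3·875 = -3189
Policy A (V := 197):
  G = 104
  S = 6
  V = 197
  H = 191 + 6·197 = 1373
  R = -44 − 5·104 − 3·1373 = -4683
Change in R: -4683 − (-3189) = -1494

-1494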